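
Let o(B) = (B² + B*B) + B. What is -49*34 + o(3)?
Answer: -1645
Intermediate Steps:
o(B) = B + 2*B² (o(B) = (B² + B²) + B = 2*B² + B = B + 2*B²)
-49*34 + o(3) = -49*34 + 3*(1 + 2*3) = -1666 + 3*(1 + 6) = -1666 + 3*7 = -1666 + 21 = -1645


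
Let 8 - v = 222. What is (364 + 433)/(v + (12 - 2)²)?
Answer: -797/114 ≈ -6.9912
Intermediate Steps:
v = -214 (v = 8 - 1*222 = 8 - 222 = -214)
(364 + 433)/(v + (12 - 2)²) = (364 + 433)/(-214 + (12 - 2)²) = 797/(-214 + 10²) = 797/(-214 + 100) = 797/(-114) = 797*(-1/114) = -797/114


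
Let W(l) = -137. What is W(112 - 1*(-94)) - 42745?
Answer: -42882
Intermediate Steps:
W(112 - 1*(-94)) - 42745 = -137 - 42745 = -42882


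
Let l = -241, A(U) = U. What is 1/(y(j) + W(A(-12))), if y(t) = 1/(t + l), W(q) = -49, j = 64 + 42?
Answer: -135/6616 ≈ -0.020405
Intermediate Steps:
j = 106
y(t) = 1/(-241 + t) (y(t) = 1/(t - 241) = 1/(-241 + t))
1/(y(j) + W(A(-12))) = 1/(1/(-241 + 106) - 49) = 1/(1/(-135) - 49) = 1/(-1/135 - 49) = 1/(-6616/135) = -135/6616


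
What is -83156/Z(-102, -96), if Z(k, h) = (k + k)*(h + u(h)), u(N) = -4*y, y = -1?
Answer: -20789/4692 ≈ -4.4307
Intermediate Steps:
u(N) = 4 (u(N) = -4*(-1) = 4)
Z(k, h) = 2*k*(4 + h) (Z(k, h) = (k + k)*(h + 4) = (2*k)*(4 + h) = 2*k*(4 + h))
-83156/Z(-102, -96) = -83156*(-1/(204*(4 - 96))) = -83156/(2*(-102)*(-92)) = -83156/18768 = -83156*1/18768 = -20789/4692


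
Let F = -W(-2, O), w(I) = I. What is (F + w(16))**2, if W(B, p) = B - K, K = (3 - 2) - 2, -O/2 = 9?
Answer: 289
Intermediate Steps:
O = -18 (O = -2*9 = -18)
K = -1 (K = 1 - 2 = -1)
W(B, p) = 1 + B (W(B, p) = B - 1*(-1) = B + 1 = 1 + B)
F = 1 (F = -(1 - 2) = -1*(-1) = 1)
(F + w(16))**2 = (1 + 16)**2 = 17**2 = 289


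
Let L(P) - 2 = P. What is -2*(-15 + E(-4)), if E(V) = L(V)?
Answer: 34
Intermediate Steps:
L(P) = 2 + P
E(V) = 2 + V
-2*(-15 + E(-4)) = -2*(-15 + (2 - 4)) = -2*(-15 - 2) = -2*(-17) = 34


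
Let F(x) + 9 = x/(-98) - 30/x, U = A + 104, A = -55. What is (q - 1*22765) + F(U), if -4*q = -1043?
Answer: -4412815/196 ≈ -22514.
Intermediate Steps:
q = 1043/4 (q = -1/4*(-1043) = 1043/4 ≈ 260.75)
U = 49 (U = -55 + 104 = 49)
F(x) = -9 - 30/x - x/98 (F(x) = -9 + (x/(-98) - 30/x) = -9 + (x*(-1/98) - 30/x) = -9 + (-x/98 - 30/x) = -9 + (-30/x - x/98) = -9 - 30/x - x/98)
(q - 1*22765) + F(U) = (1043/4 - 1*22765) + (-9 - 30/49 - 1/98*49) = (1043/4 - 22765) + (-9 - 30*1/49 - 1/2) = -90017/4 + (-9 - 30/49 - 1/2) = -90017/4 - 991/98 = -4412815/196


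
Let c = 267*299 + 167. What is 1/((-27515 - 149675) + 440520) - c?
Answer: -21066399999/263330 ≈ -80000.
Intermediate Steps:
c = 80000 (c = 79833 + 167 = 80000)
1/((-27515 - 149675) + 440520) - c = 1/((-27515 - 149675) + 440520) - 1*80000 = 1/(-177190 + 440520) - 80000 = 1/263330 - 80000 = -21066399999/263330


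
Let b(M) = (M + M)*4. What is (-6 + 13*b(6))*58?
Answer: 35844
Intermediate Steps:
b(M) = 8*M (b(M) = (2*M)*4 = 8*M)
(-6 + 13*b(6))*58 = (-6 + 13*(8*6))*58 = (-6 + 13*48)*58 = (-6 + 624)*58 = 618*58 = 35844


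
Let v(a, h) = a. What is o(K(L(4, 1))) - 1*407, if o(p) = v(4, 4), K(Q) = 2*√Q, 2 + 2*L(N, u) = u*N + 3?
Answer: -403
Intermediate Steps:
L(N, u) = ½ + N*u/2 (L(N, u) = -1 + (u*N + 3)/2 = -1 + (N*u + 3)/2 = -1 + (3 + N*u)/2 = -1 + (3/2 + N*u/2) = ½ + N*u/2)
o(p) = 4
o(K(L(4, 1))) - 1*407 = 4 - 1*407 = 4 - 407 = -403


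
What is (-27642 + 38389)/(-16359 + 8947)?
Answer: -10747/7412 ≈ -1.4499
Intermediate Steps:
(-27642 + 38389)/(-16359 + 8947) = 10747/(-7412) = 10747*(-1/7412) = -10747/7412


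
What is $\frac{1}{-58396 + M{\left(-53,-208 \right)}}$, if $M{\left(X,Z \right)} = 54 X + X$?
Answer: $- \frac{1}{61311} \approx -1.631 \cdot 10^{-5}$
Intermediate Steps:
$M{\left(X,Z \right)} = 55 X$
$\frac{1}{-58396 + M{\left(-53,-208 \right)}} = \frac{1}{-58396 + 55 \left(-53\right)} = \frac{1}{-58396 - 2915} = \frac{1}{-61311} = - \frac{1}{61311}$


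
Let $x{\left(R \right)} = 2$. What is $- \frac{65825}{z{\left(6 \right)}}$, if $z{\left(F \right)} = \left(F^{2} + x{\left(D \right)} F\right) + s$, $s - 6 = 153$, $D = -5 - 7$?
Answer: $- \frac{65825}{207} \approx -318.0$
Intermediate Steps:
$D = -12$ ($D = -5 - 7 = -12$)
$s = 159$ ($s = 6 + 153 = 159$)
$z{\left(F \right)} = 159 + F^{2} + 2 F$ ($z{\left(F \right)} = \left(F^{2} + 2 F\right) + 159 = 159 + F^{2} + 2 F$)
$- \frac{65825}{z{\left(6 \right)}} = - \frac{65825}{159 + 6^{2} + 2 \cdot 6} = - \frac{65825}{159 + 36 + 12} = - \frac{65825}{207}$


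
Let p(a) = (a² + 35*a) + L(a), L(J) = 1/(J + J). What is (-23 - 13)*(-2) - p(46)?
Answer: -336169/92 ≈ -3654.0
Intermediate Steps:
L(J) = 1/(2*J)
p(a) = a² + 1/(2*a) + 35*a (p(a) = (a² + 35*a) + 1/(2*a) = a² + 1/(2*a) + 35*a)
(-23 - 13)*(-2) - p(46) = (-23 - 13)*(-2) - (46² + (½)/46 + 35*46) = -36*(-2) - (2116 + (½)*(1/46) + 1610) = 72 - (2116 + 1/92 + 1610) = 72 - 1*342793/92 = 72 - 342793/92 = -336169/92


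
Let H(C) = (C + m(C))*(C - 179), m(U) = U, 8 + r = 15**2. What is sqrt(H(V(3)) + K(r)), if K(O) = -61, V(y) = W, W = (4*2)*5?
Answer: I*sqrt(11181) ≈ 105.74*I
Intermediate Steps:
r = 217 (r = -8 + 15**2 = -8 + 225 = 217)
W = 40 (W = 8*5 = 40)
V(y) = 40
H(C) = 2*C*(-179 + C) (H(C) = (C + C)*(C - 179) = (2*C)*(-179 + C) = 2*C*(-179 + C))
sqrt(H(V(3)) + K(r)) = sqrt(2*40*(-179 + 40) - 61) = sqrt(2*40*(-139) - 61) = sqrt(-11120 - 61) = sqrt(-11181) = I*sqrt(11181)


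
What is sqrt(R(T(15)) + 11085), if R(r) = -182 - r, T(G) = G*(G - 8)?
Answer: sqrt(10798) ≈ 103.91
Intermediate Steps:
T(G) = G*(-8 + G)
sqrt(R(T(15)) + 11085) = sqrt((-182 - 15*(-8 + 15)) + 11085) = sqrt((-182 - 15*7) + 11085) = sqrt((-182 - 1*105) + 11085) = sqrt((-182 - 105) + 11085) = sqrt(-287 + 11085) = sqrt(10798)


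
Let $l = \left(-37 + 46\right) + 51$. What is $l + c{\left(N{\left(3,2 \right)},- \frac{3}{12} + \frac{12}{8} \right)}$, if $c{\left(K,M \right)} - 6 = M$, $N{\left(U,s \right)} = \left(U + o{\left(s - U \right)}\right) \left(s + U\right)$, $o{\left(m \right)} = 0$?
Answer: $\frac{269}{4} \approx 67.25$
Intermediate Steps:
$N{\left(U,s \right)} = U \left(U + s\right)$ ($N{\left(U,s \right)} = \left(U + 0\right) \left(s + U\right) = U \left(U + s\right)$)
$c{\left(K,M \right)} = 6 + M$
$l = 60$ ($l = 9 + 51 = 60$)
$l + c{\left(N{\left(3,2 \right)},- \frac{3}{12} + \frac{12}{8} \right)} = 60 + \left(6 + \left(- \frac{3}{12} + \frac{12}{8}\right)\right) = 60 + \left(6 + \left(\left(-3\right) \frac{1}{12} + 12 \cdot \frac{1}{8}\right)\right) = 60 + \left(6 + \left(- \frac{1}{4} + \frac{3}{2}\right)\right) = 60 + \left(6 + \frac{5}{4}\right) = 60 + \frac{29}{4} = \frac{269}{4}$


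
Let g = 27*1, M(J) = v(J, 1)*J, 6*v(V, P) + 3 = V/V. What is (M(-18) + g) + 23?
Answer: 56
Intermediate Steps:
v(V, P) = -⅓ (v(V, P) = -½ + (V/V)/6 = -½ + (⅙)*1 = -½ + ⅙ = -⅓)
M(J) = -J/3
g = 27
(M(-18) + g) + 23 = (-⅓*(-18) + 27) + 23 = (6 + 27) + 23 = 33 + 23 = 56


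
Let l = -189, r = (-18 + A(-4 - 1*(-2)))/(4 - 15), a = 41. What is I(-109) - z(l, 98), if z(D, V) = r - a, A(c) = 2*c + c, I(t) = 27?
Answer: 724/11 ≈ 65.818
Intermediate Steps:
A(c) = 3*c
r = 24/11 (r = (-18 + 3*(-4 - 1*(-2)))/(4 - 15) = (-18 + 3*(-4 + 2))/(-11) = (-18 + 3*(-2))*(-1/11) = (-18 - 6)*(-1/11) = -24*(-1/11) = 24/11 ≈ 2.1818)
z(D, V) = -427/11 (z(D, V) = 24/11 - 1*41 = 24/11 - 41 = -427/11)
I(-109) - z(l, 98) = 27 - 1*(-427/11) = 27 + 427/11 = 724/11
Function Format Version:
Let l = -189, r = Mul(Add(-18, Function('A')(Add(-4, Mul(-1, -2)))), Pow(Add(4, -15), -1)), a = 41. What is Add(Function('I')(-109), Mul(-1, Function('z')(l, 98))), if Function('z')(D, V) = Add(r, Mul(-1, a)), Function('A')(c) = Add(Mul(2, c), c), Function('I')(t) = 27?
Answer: Rational(724, 11) ≈ 65.818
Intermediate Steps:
Function('A')(c) = Mul(3, c)
r = Rational(24, 11) (r = Mul(Add(-18, Mul(3, Add(-4, Mul(-1, -2)))), Pow(Add(4, -15), -1)) = Mul(Add(-18, Mul(3, Add(-4, 2))), Pow(-11, -1)) = Mul(Add(-18, Mul(3, -2)), Rational(-1, 11)) = Mul(Add(-18, -6), Rational(-1, 11)) = Mul(-24, Rational(-1, 11)) = Rational(24, 11) ≈ 2.1818)
Function('z')(D, V) = Rational(-427, 11) (Function('z')(D, V) = Add(Rational(24, 11), Mul(-1, 41)) = Add(Rational(24, 11), -41) = Rational(-427, 11))
Add(Function('I')(-109), Mul(-1, Function('z')(l, 98))) = Add(27, Mul(-1, Rational(-427, 11))) = Add(27, Rational(427, 11)) = Rational(724, 11)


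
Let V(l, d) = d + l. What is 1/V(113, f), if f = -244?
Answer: -1/131 ≈ -0.0076336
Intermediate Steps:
1/V(113, f) = 1/(-244 + 113) = 1/(-131) = -1/131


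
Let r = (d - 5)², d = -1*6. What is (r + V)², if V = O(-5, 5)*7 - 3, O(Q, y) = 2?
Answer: 17424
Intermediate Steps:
d = -6
V = 11 (V = 2*7 - 3 = 14 - 3 = 11)
r = 121 (r = (-6 - 5)² = (-11)² = 121)
(r + V)² = (121 + 11)² = 132² = 17424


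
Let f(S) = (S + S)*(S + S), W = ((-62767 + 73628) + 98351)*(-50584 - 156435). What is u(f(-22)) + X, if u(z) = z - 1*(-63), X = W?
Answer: -22608957029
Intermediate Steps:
W = -22608959028 (W = (10861 + 98351)*(-207019) = 109212*(-207019) = -22608959028)
X = -22608959028
f(S) = 4*S**2 (f(S) = (2*S)*(2*S) = 4*S**2)
u(z) = 63 + z (u(z) = z + 63 = 63 + z)
u(f(-22)) + X = (63 + 4*(-22)**2) - 22608959028 = (63 + 4*484) - 22608959028 = (63 + 1936) - 22608959028 = 1999 - 22608959028 = -22608957029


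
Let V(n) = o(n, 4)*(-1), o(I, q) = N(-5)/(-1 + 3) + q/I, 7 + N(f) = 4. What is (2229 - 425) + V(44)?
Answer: 39719/22 ≈ 1805.4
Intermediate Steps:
N(f) = -3 (N(f) = -7 + 4 = -3)
o(I, q) = -3/2 + q/I (o(I, q) = -3/(-1 + 3) + q/I = -3/2 + q/I)
V(n) = 3/2 - 4/n (V(n) = (-3/2 + 4/n)*(-1) = 3/2 - 4/n)
(2229 - 425) + V(44) = (2229 - 425) + (3/2 - 4/44) = 1804 + (3/2 - 4*1/44) = 1804 + (3/2 - 1/11) = 1804 + 31/22 = 39719/22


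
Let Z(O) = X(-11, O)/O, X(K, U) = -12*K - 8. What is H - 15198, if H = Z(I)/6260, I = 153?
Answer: -3639085079/239445 ≈ -15198.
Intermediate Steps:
X(K, U) = -8 - 12*K
Z(O) = 124/O (Z(O) = (-8 - 12*(-11))/O = (-8 + 132)/O = 124/O)
H = 31/239445 (H = (124/153)/6260 = (124*(1/153))*(1/6260) = (124/153)*(1/6260) = 31/239445 ≈ 0.00012947)
H - 15198 = 31/239445 - 15198 = -3639085079/239445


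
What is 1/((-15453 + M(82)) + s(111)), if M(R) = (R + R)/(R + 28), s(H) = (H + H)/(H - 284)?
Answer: -9515/147033319 ≈ -6.4713e-5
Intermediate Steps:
s(H) = 2*H/(-284 + H) (s(H) = (2*H)/(-284 + H) = 2*H/(-284 + H))
M(R) = 2*R/(28 + R) (M(R) = (2*R)/(28 + R) = 2*R/(28 + R))
1/((-15453 + M(82)) + s(111)) = 1/((-15453 + 2*82/(28 + 82)) + 2*111/(-284 + 111)) = 1/((-15453 + 2*82/110) + 2*111/(-173)) = 1/((-15453 + 2*82*(1/110)) + 2*111*(-1/173)) = 1/((-15453 + 82/55) - 222/173) = 1/(-849833/55 - 222/173) = 1/(-147033319/9515) = -9515/147033319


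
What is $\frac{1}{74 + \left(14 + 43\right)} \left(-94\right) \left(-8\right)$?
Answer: $\frac{752}{131} \approx 5.7405$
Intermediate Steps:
$\frac{1}{74 + \left(14 + 43\right)} \left(-94\right) \left(-8\right) = \frac{1}{74 + 57} \left(-94\right) \left(-8\right) = \frac{1}{131} \left(-94\right) \left(-8\right) = \left(- \frac{94}{131}\right) \left(-8\right) = \frac{752}{131}$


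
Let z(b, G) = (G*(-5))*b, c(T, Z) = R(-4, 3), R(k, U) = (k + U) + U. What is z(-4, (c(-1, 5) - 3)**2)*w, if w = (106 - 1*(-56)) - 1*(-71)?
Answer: 4660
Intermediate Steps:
R(k, U) = k + 2*U (R(k, U) = (U + k) + U = k + 2*U)
c(T, Z) = 2 (c(T, Z) = -4 + 2*3 = -4 + 6 = 2)
z(b, G) = -5*G*b (z(b, G) = (-5*G)*b = -5*G*b)
w = 233 (w = (106 + 56) + 71 = 162 + 71 = 233)
z(-4, (c(-1, 5) - 3)**2)*w = -5*(2 - 3)**2*(-4)*233 = -5*(-1)**2*(-4)*233 = -5*1*(-4)*233 = 20*233 = 4660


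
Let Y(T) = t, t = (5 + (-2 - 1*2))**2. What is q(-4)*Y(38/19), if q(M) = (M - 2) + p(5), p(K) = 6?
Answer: 0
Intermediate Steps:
q(M) = 4 + M (q(M) = (M - 2) + 6 = (-2 + M) + 6 = 4 + M)
t = 1 (t = (5 + (-2 - 2))**2 = (5 - 4)**2 = 1**2 = 1)
Y(T) = 1
q(-4)*Y(38/19) = (4 - 4)*1 = 0*1 = 0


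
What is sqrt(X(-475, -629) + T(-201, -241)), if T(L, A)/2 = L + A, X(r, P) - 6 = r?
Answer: I*sqrt(1353) ≈ 36.783*I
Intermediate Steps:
X(r, P) = 6 + r
T(L, A) = 2*A + 2*L (T(L, A) = 2*(L + A) = 2*(A + L) = 2*A + 2*L)
sqrt(X(-475, -629) + T(-201, -241)) = sqrt((6 - 475) + (2*(-241) + 2*(-201))) = sqrt(-469 + (-482 - 402)) = sqrt(-469 - 884) = sqrt(-1353) = I*sqrt(1353)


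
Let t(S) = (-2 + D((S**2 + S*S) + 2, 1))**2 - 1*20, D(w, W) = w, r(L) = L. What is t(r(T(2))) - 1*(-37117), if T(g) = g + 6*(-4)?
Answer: 974121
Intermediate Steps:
T(g) = -24 + g (T(g) = g - 24 = -24 + g)
t(S) = -20 + 4*S**4 (t(S) = (-2 + ((S**2 + S*S) + 2))**2 - 1*20 = (-2 + ((S**2 + S**2) + 2))**2 - 20 = (-2 + (2*S**2 + 2))**2 - 20 = (-2 + (2 + 2*S**2))**2 - 20 = (2*S**2)**2 - 20 = 4*S**4 - 20 = -20 + 4*S**4)
t(r(T(2))) - 1*(-37117) = (-20 + 4*(-24 + 2)**4) - 1*(-37117) = (-20 + 4*(-22)**4) + 37117 = (-20 + 4*234256) + 37117 = (-20 + 937024) + 37117 = 937004 + 37117 = 974121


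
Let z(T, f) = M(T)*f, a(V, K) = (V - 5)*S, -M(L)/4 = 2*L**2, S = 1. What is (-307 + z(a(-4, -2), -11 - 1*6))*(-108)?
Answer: -1156572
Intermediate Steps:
M(L) = -8*L**2
a(V, K) = -5 + V (a(V, K) = (V - 5)*1 = (-5 + V)*1 = -5 + V)
z(T, f) = -8*f*T**2 (z(T, f) = (-8*T**2)*f = -8*f*T**2)
(-307 + z(a(-4, -2), -11 - 1*6))*(-108) = (-307 - 8*(-11 - 1*6)*(-5 - 4)**2)*(-108) = (-307 - 8*(-11 - 6)*(-9)**2)*(-108) = (-307 - 8*(-17)*81)*(-108) = (-307 + 11016)*(-108) = 10709*(-108) = -1156572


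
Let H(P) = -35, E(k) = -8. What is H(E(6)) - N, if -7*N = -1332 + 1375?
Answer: -202/7 ≈ -28.857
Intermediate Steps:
N = -43/7 (N = -(-1332 + 1375)/7 = -⅐*43 = -43/7 ≈ -6.1429)
H(E(6)) - N = -35 - 1*(-43/7) = -35 + 43/7 = -202/7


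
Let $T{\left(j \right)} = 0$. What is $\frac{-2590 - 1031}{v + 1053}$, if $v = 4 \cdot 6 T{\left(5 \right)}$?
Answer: $- \frac{1207}{351} \approx -3.4387$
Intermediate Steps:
$v = 0$ ($v = 4 \cdot 6 \cdot 0 = 24 \cdot 0 = 0$)
$\frac{-2590 - 1031}{v + 1053} = \frac{-2590 - 1031}{0 + 1053} = - \frac{3621}{1053} = \left(-3621\right) \frac{1}{1053} = - \frac{1207}{351}$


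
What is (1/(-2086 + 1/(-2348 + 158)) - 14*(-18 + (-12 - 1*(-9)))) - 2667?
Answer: -10840675383/4568341 ≈ -2373.0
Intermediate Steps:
(1/(-2086 + 1/(-2348 + 158)) - 14*(-18 + (-12 - 1*(-9)))) - 2667 = (1/(-2086 + 1/(-2190)) - 14*(-18 + (-12 + 9))) - 2667 = (1/(-2086 - 1/2190) - 14*(-18 - 3)) - 2667 = (1/(-4568341/2190) - 14*(-21)) - 2667 = (-2190/4568341 + 294) - 2667 = 1343090064/4568341 - 2667 = -10840675383/4568341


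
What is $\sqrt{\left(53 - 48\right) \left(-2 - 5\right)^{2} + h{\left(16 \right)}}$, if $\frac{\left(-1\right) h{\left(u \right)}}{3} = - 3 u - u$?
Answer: $\sqrt{437} \approx 20.905$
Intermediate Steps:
$h{\left(u \right)} = 12 u$ ($h{\left(u \right)} = - 3 \left(- 3 u - u\right) = - 3 \left(- 4 u\right) = 12 u$)
$\sqrt{\left(53 - 48\right) \left(-2 - 5\right)^{2} + h{\left(16 \right)}} = \sqrt{\left(53 - 48\right) \left(-2 - 5\right)^{2} + 12 \cdot 16} = \sqrt{5 \left(-7\right)^{2} + 192} = \sqrt{5 \cdot 49 + 192} = \sqrt{245 + 192} = \sqrt{437}$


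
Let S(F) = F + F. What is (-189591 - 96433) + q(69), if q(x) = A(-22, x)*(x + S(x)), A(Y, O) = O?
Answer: -271741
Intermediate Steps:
S(F) = 2*F
q(x) = 3*x² (q(x) = x*(x + 2*x) = x*(3*x) = 3*x²)
(-189591 - 96433) + q(69) = (-189591 - 96433) + 3*69² = -286024 + 3*4761 = -286024 + 14283 = -271741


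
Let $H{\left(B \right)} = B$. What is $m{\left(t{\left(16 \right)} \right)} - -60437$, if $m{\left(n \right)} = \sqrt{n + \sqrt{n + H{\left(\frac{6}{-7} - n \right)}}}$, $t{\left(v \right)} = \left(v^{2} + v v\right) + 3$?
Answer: $60437 + \frac{\sqrt{25235 + 7 i \sqrt{42}}}{7} \approx 60460.0 + 0.020398 i$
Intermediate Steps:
$t{\left(v \right)} = 3 + 2 v^{2}$ ($t{\left(v \right)} = \left(v^{2} + v^{2}\right) + 3 = 2 v^{2} + 3 = 3 + 2 v^{2}$)
$m{\left(n \right)} = \sqrt{n + \frac{i \sqrt{42}}{7}}$ ($m{\left(n \right)} = \sqrt{n + \sqrt{n - \left(\frac{6}{7} + n\right)}} = \sqrt{n + \sqrt{- \frac{6}{7}}} = \sqrt{n + \frac{i \sqrt{42}}{7}}$)
$m{\left(t{\left(16 \right)} \right)} - -60437 = \frac{\sqrt{49 \left(3 + 2 \cdot 16^{2}\right) + 7 i \sqrt{42}}}{7} - -60437 = \frac{\sqrt{49 \left(3 + 2 \cdot 256\right) + 7 i \sqrt{42}}}{7} + 60437 = \frac{\sqrt{49 \left(3 + 512\right) + 7 i \sqrt{42}}}{7} + 60437 = \frac{\sqrt{49 \cdot 515 + 7 i \sqrt{42}}}{7} + 60437 = \frac{\sqrt{25235 + 7 i \sqrt{42}}}{7} + 60437 = 60437 + \frac{\sqrt{25235 + 7 i \sqrt{42}}}{7}$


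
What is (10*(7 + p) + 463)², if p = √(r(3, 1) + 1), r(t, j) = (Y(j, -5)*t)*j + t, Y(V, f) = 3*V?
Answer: 285389 + 10660*√13 ≈ 3.2382e+5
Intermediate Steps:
r(t, j) = t + 3*t*j² (r(t, j) = ((3*j)*t)*j + t = (3*j*t)*j + t = 3*t*j² + t = t + 3*t*j²)
p = √13 (p = √(3*(1 + 3*1²) + 1) = √(3*(1 + 3*1) + 1) = √(3*(1 + 3) + 1) = √(3*4 + 1) = √(12 + 1) = √13 ≈ 3.6056)
(10*(7 + p) + 463)² = (10*(7 + √13) + 463)² = ((70 + 10*√13) + 463)² = (533 + 10*√13)²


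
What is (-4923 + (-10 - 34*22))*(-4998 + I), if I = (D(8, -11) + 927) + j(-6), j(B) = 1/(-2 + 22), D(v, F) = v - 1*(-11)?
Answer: 460382559/20 ≈ 2.3019e+7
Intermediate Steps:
D(v, F) = 11 + v (D(v, F) = v + 11 = 11 + v)
j(B) = 1/20
I = 18921/20 (I = ((11 + 8) + 927) + 1/20 = (19 + 927) + 1/20 = 946 + 1/20 = 18921/20 ≈ 946.05)
(-4923 + (-10 - 34*22))*(-4998 + I) = (-4923 + (-10 - 34*22))*(-4998 + 18921/20) = (-4923 + (-10 - 748))*(-81039/20) = (-4923 - 758)*(-81039/20) = -5681*(-81039/20) = 460382559/20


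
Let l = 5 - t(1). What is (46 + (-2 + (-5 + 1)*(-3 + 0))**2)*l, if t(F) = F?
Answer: 584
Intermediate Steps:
l = 4 (l = 5 - 1*1 = 5 - 1 = 4)
(46 + (-2 + (-5 + 1)*(-3 + 0))**2)*l = (46 + (-2 + (-5 + 1)*(-3 + 0))**2)*4 = (46 + (-2 - 4*(-3))**2)*4 = (46 + (-2 + 12)**2)*4 = (46 + 10**2)*4 = (46 + 100)*4 = 146*4 = 584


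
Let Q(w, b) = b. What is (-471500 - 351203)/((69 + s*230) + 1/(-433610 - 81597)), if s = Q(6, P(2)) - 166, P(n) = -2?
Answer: 423862344521/19872049198 ≈ 21.330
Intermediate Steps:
s = -168 (s = -2 - 166 = -168)
(-471500 - 351203)/((69 + s*230) + 1/(-433610 - 81597)) = (-471500 - 351203)/((69 - 168*230) + 1/(-433610 - 81597)) = -822703/((69 - 38640) + 1/(-515207)) = -822703/(-38571 - 1/515207) = -822703/(-19872049198/515207) = -822703*(-515207/19872049198) = 423862344521/19872049198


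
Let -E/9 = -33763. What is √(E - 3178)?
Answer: √300689 ≈ 548.35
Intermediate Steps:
E = 303867 (E = -9*(-33763) = 303867)
√(E - 3178) = √(303867 - 3178) = √300689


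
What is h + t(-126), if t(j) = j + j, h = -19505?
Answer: -19757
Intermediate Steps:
t(j) = 2*j
h + t(-126) = -19505 + 2*(-126) = -19505 - 252 = -19757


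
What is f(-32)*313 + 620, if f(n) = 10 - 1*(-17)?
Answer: 9071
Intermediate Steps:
f(n) = 27 (f(n) = 10 + 17 = 27)
f(-32)*313 + 620 = 27*313 + 620 = 8451 + 620 = 9071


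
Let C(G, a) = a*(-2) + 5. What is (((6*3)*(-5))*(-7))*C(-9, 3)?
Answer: -630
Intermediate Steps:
C(G, a) = 5 - 2*a (C(G, a) = -2*a + 5 = 5 - 2*a)
(((6*3)*(-5))*(-7))*C(-9, 3) = (((6*3)*(-5))*(-7))*(5 - 2*3) = ((18*(-5))*(-7))*(5 - 6) = -90*(-7)*(-1) = 630*(-1) = -630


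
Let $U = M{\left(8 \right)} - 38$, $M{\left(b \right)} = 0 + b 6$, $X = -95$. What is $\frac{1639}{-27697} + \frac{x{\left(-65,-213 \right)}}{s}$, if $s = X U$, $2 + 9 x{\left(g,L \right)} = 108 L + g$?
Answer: $\frac{624984037}{236809350} \approx 2.6392$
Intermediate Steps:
$M{\left(b \right)} = 6 b$ ($M{\left(b \right)} = 0 + 6 b = 6 b$)
$U = 10$ ($U = 6 \cdot 8 - 38 = 48 - 38 = 10$)
$x{\left(g,L \right)} = - \frac{2}{9} + 12 L + \frac{g}{9}$ ($x{\left(g,L \right)} = - \frac{2}{9} + \frac{108 L + g}{9} = - \frac{2}{9} + \frac{g + 108 L}{9} = - \frac{2}{9} + \left(12 L + \frac{g}{9}\right) = - \frac{2}{9} + 12 L + \frac{g}{9}$)
$s = -950$ ($s = \left(-95\right) 10 = -950$)
$\frac{1639}{-27697} + \frac{x{\left(-65,-213 \right)}}{s} = \frac{1639}{-27697} + \frac{- \frac{2}{9} + 12 \left(-213\right) + \frac{1}{9} \left(-65\right)}{-950} = 1639 \left(- \frac{1}{27697}\right) + \left(- \frac{2}{9} - 2556 - \frac{65}{9}\right) \left(- \frac{1}{950}\right) = - \frac{1639}{27697} - - \frac{23071}{8550} = - \frac{1639}{27697} + \frac{23071}{8550} = \frac{624984037}{236809350}$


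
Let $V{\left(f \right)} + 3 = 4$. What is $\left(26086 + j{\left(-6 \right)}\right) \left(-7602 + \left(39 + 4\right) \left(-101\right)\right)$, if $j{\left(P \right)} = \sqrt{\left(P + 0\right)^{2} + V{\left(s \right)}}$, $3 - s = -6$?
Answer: $-311597270 - 11945 \sqrt{37} \approx -3.1167 \cdot 10^{8}$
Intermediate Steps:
$s = 9$ ($s = 3 - -6 = 3 + 6 = 9$)
$V{\left(f \right)} = 1$ ($V{\left(f \right)} = -3 + 4 = 1$)
$j{\left(P \right)} = \sqrt{1 + P^{2}}$ ($j{\left(P \right)} = \sqrt{\left(P + 0\right)^{2} + 1} = \sqrt{P^{2} + 1} = \sqrt{1 + P^{2}}$)
$\left(26086 + j{\left(-6 \right)}\right) \left(-7602 + \left(39 + 4\right) \left(-101\right)\right) = \left(26086 + \sqrt{1 + \left(-6\right)^{2}}\right) \left(-7602 + \left(39 + 4\right) \left(-101\right)\right) = \left(26086 + \sqrt{1 + 36}\right) \left(-7602 + 43 \left(-101\right)\right) = \left(26086 + \sqrt{37}\right) \left(-7602 - 4343\right) = \left(26086 + \sqrt{37}\right) \left(-11945\right) = -311597270 - 11945 \sqrt{37}$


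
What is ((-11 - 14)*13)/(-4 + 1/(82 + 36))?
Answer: 38350/471 ≈ 81.422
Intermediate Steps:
((-11 - 14)*13)/(-4 + 1/(82 + 36)) = (-25*13)/(-4 + 1/118) = -325/(-4 + 1/118) = -325/(-471/118) = -325*(-118/471) = 38350/471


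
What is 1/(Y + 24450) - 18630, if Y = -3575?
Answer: -388901249/20875 ≈ -18630.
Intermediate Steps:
1/(Y + 24450) - 18630 = 1/(-3575 + 24450) - 18630 = 1/20875 - 18630 = -388901249/20875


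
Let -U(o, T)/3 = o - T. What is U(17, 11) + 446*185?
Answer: 82492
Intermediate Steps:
U(o, T) = -3*o + 3*T (U(o, T) = -3*(o - T) = -3*o + 3*T)
U(17, 11) + 446*185 = (-3*17 + 3*11) + 446*185 = (-51 + 33) + 82510 = -18 + 82510 = 82492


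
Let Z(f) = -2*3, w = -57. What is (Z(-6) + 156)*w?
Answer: -8550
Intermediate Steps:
Z(f) = -6
(Z(-6) + 156)*w = (-6 + 156)*(-57) = 150*(-57) = -8550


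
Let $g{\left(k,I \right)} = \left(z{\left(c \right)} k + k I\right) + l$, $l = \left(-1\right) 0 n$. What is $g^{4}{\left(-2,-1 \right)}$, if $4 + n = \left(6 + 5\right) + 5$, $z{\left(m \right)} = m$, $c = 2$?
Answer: $16$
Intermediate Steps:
$n = 12$ ($n = -4 + \left(\left(6 + 5\right) + 5\right) = -4 + \left(11 + 5\right) = -4 + 16 = 12$)
$l = 0$ ($l = \left(-1\right) 0 \cdot 12 = 0 \cdot 12 = 0$)
$g{\left(k,I \right)} = 2 k + I k$ ($g{\left(k,I \right)} = \left(2 k + k I\right) + 0 = \left(2 k + I k\right) + 0 = 2 k + I k$)
$g^{4}{\left(-2,-1 \right)} = \left(- 2 \left(2 - 1\right)\right)^{4} = \left(\left(-2\right) 1\right)^{4} = \left(-2\right)^{4} = 16$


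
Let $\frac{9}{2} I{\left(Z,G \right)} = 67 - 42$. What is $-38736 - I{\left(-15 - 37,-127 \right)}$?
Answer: $- \frac{348674}{9} \approx -38742.0$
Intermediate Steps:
$I{\left(Z,G \right)} = \frac{50}{9}$ ($I{\left(Z,G \right)} = \frac{2 \left(67 - 42\right)}{9} = \frac{2}{9} \cdot 25 = \frac{50}{9}$)
$-38736 - I{\left(-15 - 37,-127 \right)} = -38736 - \frac{50}{9} = - \frac{348674}{9}$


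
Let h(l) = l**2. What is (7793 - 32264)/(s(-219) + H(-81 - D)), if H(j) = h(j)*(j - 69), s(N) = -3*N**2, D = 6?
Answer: 2719/147183 ≈ 0.018474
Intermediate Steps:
H(j) = j**2*(-69 + j) (H(j) = j**2*(j - 69) = j**2*(-69 + j))
(7793 - 32264)/(s(-219) + H(-81 - D)) = (7793 - 32264)/(-3*(-219)**2 + (-81 - 1*6)**2*(-69 + (-81 - 1*6))) = -24471/(-3*47961 + (-81 - 6)**2*(-69 + (-81 - 6))) = -24471/(-143883 + (-87)**2*(-69 - 87)) = -24471/(-143883 + 7569*(-156)) = -24471/(-143883 - 1180764) = -24471/(-1324647) = -24471*(-1/1324647) = 2719/147183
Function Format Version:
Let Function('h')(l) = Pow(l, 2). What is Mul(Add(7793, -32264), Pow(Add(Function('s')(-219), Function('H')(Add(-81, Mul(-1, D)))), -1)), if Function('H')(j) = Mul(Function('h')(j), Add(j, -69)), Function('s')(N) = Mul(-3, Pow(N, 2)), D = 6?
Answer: Rational(2719, 147183) ≈ 0.018474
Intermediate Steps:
Function('H')(j) = Mul(Pow(j, 2), Add(-69, j)) (Function('H')(j) = Mul(Pow(j, 2), Add(j, -69)) = Mul(Pow(j, 2), Add(-69, j)))
Mul(Add(7793, -32264), Pow(Add(Function('s')(-219), Function('H')(Add(-81, Mul(-1, D)))), -1)) = Mul(Add(7793, -32264), Pow(Add(Mul(-3, Pow(-219, 2)), Mul(Pow(Add(-81, Mul(-1, 6)), 2), Add(-69, Add(-81, Mul(-1, 6))))), -1)) = Mul(-24471, Pow(Add(Mul(-3, 47961), Mul(Pow(Add(-81, -6), 2), Add(-69, Add(-81, -6)))), -1)) = Mul(-24471, Pow(Add(-143883, Mul(Pow(-87, 2), Add(-69, -87))), -1)) = Mul(-24471, Pow(Add(-143883, Mul(7569, -156)), -1)) = Mul(-24471, Pow(Add(-143883, -1180764), -1)) = Mul(-24471, Pow(-1324647, -1)) = Mul(-24471, Rational(-1, 1324647)) = Rational(2719, 147183)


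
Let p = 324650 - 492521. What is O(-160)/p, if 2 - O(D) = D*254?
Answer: -40642/167871 ≈ -0.24210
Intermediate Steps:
O(D) = 2 - 254*D (O(D) = 2 - D*254 = 2 - 254*D)
p = -167871
O(-160)/p = (2 - 254*(-160))/(-167871) = (2 + 40640)*(-1/167871) = 40642*(-1/167871) = -40642/167871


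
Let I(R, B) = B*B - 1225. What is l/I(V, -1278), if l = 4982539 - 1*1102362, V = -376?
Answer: 3880177/1632059 ≈ 2.3775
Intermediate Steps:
I(R, B) = -1225 + B**2 (I(R, B) = B**2 - 1225 = -1225 + B**2)
l = 3880177 (l = 4982539 - 1102362 = 3880177)
l/I(V, -1278) = 3880177/(-1225 + (-1278)**2) = 3880177/(-1225 + 1633284) = 3880177/1632059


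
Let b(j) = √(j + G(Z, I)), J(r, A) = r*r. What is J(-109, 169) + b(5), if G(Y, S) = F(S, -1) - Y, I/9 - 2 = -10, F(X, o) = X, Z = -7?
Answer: 11881 + 2*I*√15 ≈ 11881.0 + 7.746*I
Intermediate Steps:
I = -72 (I = 18 + 9*(-10) = 18 - 90 = -72)
G(Y, S) = S - Y
J(r, A) = r²
b(j) = √(-65 + j) (b(j) = √(j + (-72 - 1*(-7))) = √(j + (-72 + 7)) = √(j - 65) = √(-65 + j))
J(-109, 169) + b(5) = (-109)² + √(-65 + 5) = 11881 + √(-60) = 11881 + 2*I*√15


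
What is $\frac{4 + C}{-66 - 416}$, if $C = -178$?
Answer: $\frac{87}{241} \approx 0.361$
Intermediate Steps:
$\frac{4 + C}{-66 - 416} = \frac{4 - 178}{-66 - 416} = - \frac{174}{-66 - 416} = - \frac{174}{-482} = \left(-174\right) \left(- \frac{1}{482}\right) = \frac{87}{241}$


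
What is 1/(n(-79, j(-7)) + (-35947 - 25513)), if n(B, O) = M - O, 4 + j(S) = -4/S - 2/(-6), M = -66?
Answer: -21/1291981 ≈ -1.6254e-5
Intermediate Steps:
j(S) = -11/3 - 4/S (j(S) = -4 + (-4/S - 2/(-6)) = -4 + (-4/S - 2*(-1/6)) = -4 + (-4/S + 1/3) = -4 + (1/3 - 4/S) = -11/3 - 4/S)
n(B, O) = -66 - O
1/(n(-79, j(-7)) + (-35947 - 25513)) = 1/((-66 - (-11/3 - 4/(-7))) + (-35947 - 25513)) = 1/((-66 - (-11/3 - 4*(-1/7))) - 61460) = 1/((-66 - (-11/3 + 4/7)) - 61460) = 1/((-66 - 1*(-65/21)) - 61460) = 1/((-66 + 65/21) - 61460) = 1/(-1321/21 - 61460) = 1/(-1291981/21) = -21/1291981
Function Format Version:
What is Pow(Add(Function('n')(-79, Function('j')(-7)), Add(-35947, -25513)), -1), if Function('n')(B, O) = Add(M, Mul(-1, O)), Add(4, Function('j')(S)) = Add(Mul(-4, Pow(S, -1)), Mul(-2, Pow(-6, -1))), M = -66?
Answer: Rational(-21, 1291981) ≈ -1.6254e-5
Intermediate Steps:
Function('j')(S) = Add(Rational(-11, 3), Mul(-4, Pow(S, -1))) (Function('j')(S) = Add(-4, Add(Mul(-4, Pow(S, -1)), Mul(-2, Pow(-6, -1)))) = Add(-4, Add(Mul(-4, Pow(S, -1)), Mul(-2, Rational(-1, 6)))) = Add(-4, Add(Mul(-4, Pow(S, -1)), Rational(1, 3))) = Add(-4, Add(Rational(1, 3), Mul(-4, Pow(S, -1)))) = Add(Rational(-11, 3), Mul(-4, Pow(S, -1))))
Function('n')(B, O) = Add(-66, Mul(-1, O))
Pow(Add(Function('n')(-79, Function('j')(-7)), Add(-35947, -25513)), -1) = Pow(Add(Add(-66, Mul(-1, Add(Rational(-11, 3), Mul(-4, Pow(-7, -1))))), Add(-35947, -25513)), -1) = Pow(Add(Add(-66, Mul(-1, Add(Rational(-11, 3), Mul(-4, Rational(-1, 7))))), -61460), -1) = Pow(Add(Add(-66, Mul(-1, Add(Rational(-11, 3), Rational(4, 7)))), -61460), -1) = Pow(Add(Add(-66, Mul(-1, Rational(-65, 21))), -61460), -1) = Pow(Add(Add(-66, Rational(65, 21)), -61460), -1) = Pow(Add(Rational(-1321, 21), -61460), -1) = Pow(Rational(-1291981, 21), -1) = Rational(-21, 1291981)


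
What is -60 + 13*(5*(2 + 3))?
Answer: 265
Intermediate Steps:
-60 + 13*(5*(2 + 3)) = -60 + 13*(5*5) = -60 + 13*25 = -60 + 325 = 265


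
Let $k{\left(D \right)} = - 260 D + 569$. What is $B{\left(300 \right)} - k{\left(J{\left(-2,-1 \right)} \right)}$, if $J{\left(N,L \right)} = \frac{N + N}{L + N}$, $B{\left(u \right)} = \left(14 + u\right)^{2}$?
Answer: $\frac{295121}{3} \approx 98374.0$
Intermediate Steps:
$J{\left(N,L \right)} = \frac{2 N}{L + N}$
$k{\left(D \right)} = 569 - 260 D$
$B{\left(300 \right)} - k{\left(J{\left(-2,-1 \right)} \right)} = \left(14 + 300\right)^{2} - \left(569 - 260 \cdot 2 \left(-2\right) \frac{1}{-1 - 2}\right) = 314^{2} - \left(569 - 260 \cdot 2 \left(-2\right) \frac{1}{-3}\right) = 98596 - \left(569 - 260 \cdot 2 \left(-2\right) \left(- \frac{1}{3}\right)\right) = 98596 - \left(569 - \frac{1040}{3}\right) = 98596 - \frac{667}{3} = \frac{295121}{3}$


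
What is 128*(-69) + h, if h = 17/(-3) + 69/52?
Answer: -1378469/156 ≈ -8836.3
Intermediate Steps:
h = -677/156 (h = 17*(-⅓) + 69*(1/52) = -17/3 + 69/52 = -677/156 ≈ -4.3397)
128*(-69) + h = 128*(-69) - 677/156 = -8832 - 677/156 = -1378469/156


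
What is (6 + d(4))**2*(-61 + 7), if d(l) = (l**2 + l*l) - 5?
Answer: -58806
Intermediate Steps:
d(l) = -5 + 2*l**2 (d(l) = (l**2 + l**2) - 5 = 2*l**2 - 5 = -5 + 2*l**2)
(6 + d(4))**2*(-61 + 7) = (6 + (-5 + 2*4**2))**2*(-61 + 7) = (6 + (-5 + 2*16))**2*(-54) = (6 + (-5 + 32))**2*(-54) = (6 + 27)**2*(-54) = 33**2*(-54) = 1089*(-54) = -58806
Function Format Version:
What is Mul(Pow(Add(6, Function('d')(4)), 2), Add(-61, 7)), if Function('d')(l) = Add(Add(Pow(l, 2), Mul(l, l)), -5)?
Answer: -58806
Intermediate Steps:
Function('d')(l) = Add(-5, Mul(2, Pow(l, 2))) (Function('d')(l) = Add(Add(Pow(l, 2), Pow(l, 2)), -5) = Add(Mul(2, Pow(l, 2)), -5) = Add(-5, Mul(2, Pow(l, 2))))
Mul(Pow(Add(6, Function('d')(4)), 2), Add(-61, 7)) = Mul(Pow(Add(6, Add(-5, Mul(2, Pow(4, 2)))), 2), Add(-61, 7)) = Mul(Pow(Add(6, Add(-5, Mul(2, 16))), 2), -54) = Mul(Pow(Add(6, Add(-5, 32)), 2), -54) = Mul(Pow(Add(6, 27), 2), -54) = Mul(Pow(33, 2), -54) = Mul(1089, -54) = -58806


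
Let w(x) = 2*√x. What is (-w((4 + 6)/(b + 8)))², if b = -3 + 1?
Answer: 20/3 ≈ 6.6667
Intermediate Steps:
b = -2
(-w((4 + 6)/(b + 8)))² = (-2*√((4 + 6)/(-2 + 8)))² = (-2*√(10/6))² = (-2*√(10*(⅙)))² = (-2*√(5/3))² = (-2*√15/3)² = 20/3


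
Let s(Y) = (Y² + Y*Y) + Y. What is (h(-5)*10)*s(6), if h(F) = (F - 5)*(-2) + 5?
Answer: 19500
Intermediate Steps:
h(F) = 15 - 2*F (h(F) = (-5 + F)*(-2) + 5 = (10 - 2*F) + 5 = 15 - 2*F)
s(Y) = Y + 2*Y² (s(Y) = (Y² + Y²) + Y = 2*Y² + Y = Y + 2*Y²)
(h(-5)*10)*s(6) = ((15 - 2*(-5))*10)*(6*(1 + 2*6)) = ((15 + 10)*10)*(6*(1 + 12)) = (25*10)*(6*13) = 250*78 = 19500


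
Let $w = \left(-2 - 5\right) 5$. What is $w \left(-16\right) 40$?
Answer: $22400$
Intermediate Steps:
$w = -35$ ($w = \left(-7\right) 5 = -35$)
$w \left(-16\right) 40 = \left(-35\right) \left(-16\right) 40 = 560 \cdot 40 = 22400$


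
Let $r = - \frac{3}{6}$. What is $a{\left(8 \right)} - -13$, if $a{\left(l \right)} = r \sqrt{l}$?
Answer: $13 - \sqrt{2} \approx 11.586$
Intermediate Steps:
$r = - \frac{1}{2}$ ($r = \left(-3\right) \frac{1}{6} = - \frac{1}{2} \approx -0.5$)
$a{\left(l \right)} = - \frac{\sqrt{l}}{2}$
$a{\left(8 \right)} - -13 = - \frac{\sqrt{8}}{2} - -13 = - \frac{2 \sqrt{2}}{2} + 13 = - \sqrt{2} + 13 = 13 - \sqrt{2}$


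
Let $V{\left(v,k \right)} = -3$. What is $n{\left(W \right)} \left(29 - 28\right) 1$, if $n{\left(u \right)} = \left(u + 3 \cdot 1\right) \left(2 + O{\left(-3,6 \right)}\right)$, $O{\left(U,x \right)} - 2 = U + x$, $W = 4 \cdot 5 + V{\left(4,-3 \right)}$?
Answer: $140$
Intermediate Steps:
$W = 17$ ($W = 4 \cdot 5 - 3 = 20 - 3 = 17$)
$O{\left(U,x \right)} = 2 + U + x$ ($O{\left(U,x \right)} = 2 + \left(U + x\right) = 2 + U + x$)
$n{\left(u \right)} = 21 + 7 u$ ($n{\left(u \right)} = \left(u + 3 \cdot 1\right) \left(2 + \left(2 - 3 + 6\right)\right) = \left(u + 3\right) \left(2 + 5\right) = \left(3 + u\right) 7 = 21 + 7 u$)
$n{\left(W \right)} \left(29 - 28\right) 1 = \left(21 + 7 \cdot 17\right) \left(29 - 28\right) 1 = \left(21 + 119\right) 1 \cdot 1 = 140 \cdot 1 \cdot 1 = 140 \cdot 1 = 140$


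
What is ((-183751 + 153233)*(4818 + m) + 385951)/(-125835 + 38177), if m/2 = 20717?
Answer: 1411132585/87658 ≈ 16098.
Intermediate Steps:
m = 41434 (m = 2*20717 = 41434)
((-183751 + 153233)*(4818 + m) + 385951)/(-125835 + 38177) = ((-183751 + 153233)*(4818 + 41434) + 385951)/(-125835 + 38177) = (-30518*46252 + 385951)/(-87658) = (-1411518536 + 385951)*(-1/87658) = -1411132585*(-1/87658) = 1411132585/87658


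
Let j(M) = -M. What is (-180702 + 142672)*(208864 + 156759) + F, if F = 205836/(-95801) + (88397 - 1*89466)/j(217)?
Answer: -289061072275052873/20788817 ≈ -1.3905e+10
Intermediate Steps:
F = 57744857/20788817 (F = 205836/(-95801) + (88397 - 1*89466)/((-1*217)) = 205836*(-1/95801) + (88397 - 89466)/(-217) = -205836/95801 - 1069*(-1/217) = -205836/95801 + 1069/217 = 57744857/20788817 ≈ 2.7777)
(-180702 + 142672)*(208864 + 156759) + F = (-180702 + 142672)*(208864 + 156759) + 57744857/20788817 = -38030*365623 + 57744857/20788817 = -13904642690 + 57744857/20788817 = -289061072275052873/20788817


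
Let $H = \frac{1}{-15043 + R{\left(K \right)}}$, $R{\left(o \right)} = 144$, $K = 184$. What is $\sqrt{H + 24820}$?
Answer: $\frac{3 \sqrt{612172063769}}{14899} \approx 157.54$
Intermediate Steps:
$H = - \frac{1}{14899}$ ($H = \frac{1}{-15043 + 144} = \frac{1}{-14899} = - \frac{1}{14899} \approx -6.7119 \cdot 10^{-5}$)
$\sqrt{H + 24820} = \sqrt{- \frac{1}{14899} + 24820} = \sqrt{\frac{369793179}{14899}} = \frac{3 \sqrt{612172063769}}{14899}$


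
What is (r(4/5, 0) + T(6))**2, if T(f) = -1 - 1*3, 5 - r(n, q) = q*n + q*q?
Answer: 1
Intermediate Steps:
r(n, q) = 5 - q**2 - n*q (r(n, q) = 5 - (q*n + q*q) = 5 - (n*q + q**2) = 5 - (q**2 + n*q) = 5 + (-q**2 - n*q) = 5 - q**2 - n*q)
T(f) = -4 (T(f) = -1 - 3 = -4)
(r(4/5, 0) + T(6))**2 = ((5 - 1*0**2 - 1*4/5*0) - 4)**2 = ((5 - 1*0 - 1*4*(1/5)*0) - 4)**2 = ((5 + 0 - 1*4/5*0) - 4)**2 = ((5 + 0 + 0) - 4)**2 = (5 - 4)**2 = 1**2 = 1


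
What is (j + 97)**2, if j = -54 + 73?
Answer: 13456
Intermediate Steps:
j = 19
(j + 97)**2 = (19 + 97)**2 = 116**2 = 13456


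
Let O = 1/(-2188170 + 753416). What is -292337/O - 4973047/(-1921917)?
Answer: 806112876323880913/1921917 ≈ 4.1943e+11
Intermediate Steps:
O = -1/1434754 (O = 1/(-1434754) = -1/1434754 ≈ -6.9698e-7)
-292337/O - 4973047/(-1921917) = -292337/(-1/1434754) - 4973047/(-1921917) = -292337*(-1434754) - 4973047*(-1/1921917) = 419431680098 + 4973047/1921917 = 806112876323880913/1921917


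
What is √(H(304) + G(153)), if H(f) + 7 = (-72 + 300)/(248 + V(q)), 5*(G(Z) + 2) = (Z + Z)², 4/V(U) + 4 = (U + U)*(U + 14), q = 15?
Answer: √1349151628157445/268465 ≈ 136.82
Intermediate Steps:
V(U) = 4/(-4 + 2*U*(14 + U)) (V(U) = 4/(-4 + (U + U)*(U + 14)) = 4/(-4 + (2*U)*(14 + U)) = 4/(-4 + 2*U*(14 + U)))
G(Z) = -2 + 4*Z²/5 (G(Z) = -2 + (Z + Z)²/5 = -2 + (2*Z)²/5 = -2 + (4*Z²)/5 = -2 + 4*Z²/5)
H(f) = -326489/53693 (H(f) = -7 + (-72 + 300)/(248 + 2/(-2 + 15² + 14*15)) = -7 + 228/(248 + 2/(-2 + 225 + 210)) = -7 + 228/(248 + 2/433) = -7 + 228/(107386/433) = -7 + 228*(433/107386) = -7 + 49362/53693 = -326489/53693)
√(H(304) + G(153)) = √(-326489/53693 + (-2 + (⅘)*153²)) = √(-326489/53693 + (-2 + (⅘)*23409)) = √(-326489/53693 + (-2 + 93636/5)) = √(-326489/53693 + 93626/5) = √(5025428373/268465) = √1349151628157445/268465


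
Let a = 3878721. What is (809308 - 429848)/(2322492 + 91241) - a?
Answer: -9362196496033/2413733 ≈ -3.8787e+6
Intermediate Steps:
(809308 - 429848)/(2322492 + 91241) - a = (809308 - 429848)/(2322492 + 91241) - 1*3878721 = 379460/2413733 - 3878721 = -9362196496033/2413733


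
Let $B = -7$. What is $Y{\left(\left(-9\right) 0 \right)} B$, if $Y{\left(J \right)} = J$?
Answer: $0$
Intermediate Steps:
$Y{\left(\left(-9\right) 0 \right)} B = \left(-9\right) 0 \left(-7\right) = 0 \left(-7\right) = 0$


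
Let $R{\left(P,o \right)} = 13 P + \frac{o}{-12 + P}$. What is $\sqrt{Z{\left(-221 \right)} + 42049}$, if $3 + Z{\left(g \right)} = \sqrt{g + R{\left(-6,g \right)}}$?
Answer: $\frac{\sqrt{1513656 + 6 i \sqrt{10322}}}{6} \approx 205.05 + 0.041289 i$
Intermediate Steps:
$R{\left(P,o \right)} = 13 P + \frac{o}{-12 + P}$
$Z{\left(g \right)} = -3 + \sqrt{-78 + \frac{17 g}{18}}$ ($Z{\left(g \right)} = -3 + \sqrt{g + \frac{g - -936 + 13 \left(-6\right)^{2}}{-12 - 6}} = -3 + \sqrt{g + \frac{g + 936 + 13 \cdot 36}{-18}} = -3 + \sqrt{g - \frac{g + 936 + 468}{18}} = -3 + \sqrt{g - \frac{1404 + g}{18}} = -3 + \sqrt{g - \left(78 + \frac{g}{18}\right)} = -3 + \sqrt{-78 + \frac{17 g}{18}}$)
$\sqrt{Z{\left(-221 \right)} + 42049} = \sqrt{\left(-3 + \frac{\sqrt{-2808 + 34 \left(-221\right)}}{6}\right) + 42049} = \sqrt{\left(-3 + \frac{\sqrt{-2808 - 7514}}{6}\right) + 42049} = \sqrt{\left(-3 + \frac{\sqrt{-10322}}{6}\right) + 42049} = \sqrt{\left(-3 + \frac{i \sqrt{10322}}{6}\right) + 42049} = \sqrt{42046 + \frac{i \sqrt{10322}}{6}}$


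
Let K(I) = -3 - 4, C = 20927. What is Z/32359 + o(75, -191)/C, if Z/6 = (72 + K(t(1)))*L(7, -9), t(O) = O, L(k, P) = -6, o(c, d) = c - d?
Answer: -40361686/677176793 ≈ -0.059603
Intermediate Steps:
K(I) = -7
Z = -2340 (Z = 6*((72 - 7)*(-6)) = 6*(65*(-6)) = 6*(-390) = -2340)
Z/32359 + o(75, -191)/C = -2340/32359 + (75 - 1*(-191))/20927 = -2340*1/32359 + (75 + 191)*(1/20927) = -2340/32359 + 266*(1/20927) = -2340/32359 + 266/20927 = -40361686/677176793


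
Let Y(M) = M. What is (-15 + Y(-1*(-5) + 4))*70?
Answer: -420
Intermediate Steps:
(-15 + Y(-1*(-5) + 4))*70 = (-15 + (-1*(-5) + 4))*70 = (-15 + (5 + 4))*70 = (-15 + 9)*70 = -6*70 = -420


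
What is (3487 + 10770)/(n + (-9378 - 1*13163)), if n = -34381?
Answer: -269/1074 ≈ -0.25047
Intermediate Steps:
(3487 + 10770)/(n + (-9378 - 1*13163)) = (3487 + 10770)/(-34381 + (-9378 - 1*13163)) = 14257/(-34381 + (-9378 - 13163)) = 14257/(-34381 - 22541) = 14257/(-56922) = 14257*(-1/56922) = -269/1074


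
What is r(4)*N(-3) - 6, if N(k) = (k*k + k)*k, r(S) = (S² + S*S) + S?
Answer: -654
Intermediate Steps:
r(S) = S + 2*S² (r(S) = (S² + S²) + S = 2*S² + S = S + 2*S²)
N(k) = k*(k + k²) (N(k) = (k² + k)*k = (k + k²)*k = k*(k + k²))
r(4)*N(-3) - 6 = (4*(1 + 2*4))*((-3)²*(1 - 3)) - 6 = (4*(1 + 8))*(9*(-2)) - 6 = (4*9)*(-18) - 6 = 36*(-18) - 6 = -648 - 6 = -654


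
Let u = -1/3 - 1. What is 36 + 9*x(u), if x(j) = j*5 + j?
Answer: -36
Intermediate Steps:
u = -4/3 (u = -1*⅓ - 1 = -⅓ - 1 = -4/3 ≈ -1.3333)
x(j) = 6*j (x(j) = 5*j + j = 6*j)
36 + 9*x(u) = 36 + 9*(6*(-4/3)) = 36 + 9*(-8) = 36 - 72 = -36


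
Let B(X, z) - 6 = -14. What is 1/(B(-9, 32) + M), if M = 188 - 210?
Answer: -1/30 ≈ -0.033333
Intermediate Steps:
B(X, z) = -8 (B(X, z) = 6 - 14 = -8)
M = -22
1/(B(-9, 32) + M) = 1/(-8 - 22) = 1/(-30) = -1/30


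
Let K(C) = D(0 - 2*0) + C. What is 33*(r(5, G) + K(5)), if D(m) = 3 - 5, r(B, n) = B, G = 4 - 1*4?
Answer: 264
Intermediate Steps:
G = 0 (G = 4 - 4 = 0)
D(m) = -2
K(C) = -2 + C
33*(r(5, G) + K(5)) = 33*(5 + (-2 + 5)) = 33*(5 + 3) = 33*8 = 264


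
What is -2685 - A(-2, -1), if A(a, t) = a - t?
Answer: -2684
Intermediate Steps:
-2685 - A(-2, -1) = -2685 - (-2 - 1*(-1)) = -2685 - (-2 + 1) = -2685 - 1*(-1) = -2685 + 1 = -2684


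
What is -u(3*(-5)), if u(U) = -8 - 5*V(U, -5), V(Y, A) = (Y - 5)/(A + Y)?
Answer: 13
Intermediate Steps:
V(Y, A) = (-5 + Y)/(A + Y)
u(U) = -13 (u(U) = -8 - 5*(-5 + U)/(-5 + U) = -8 - 5*1 = -8 - 5 = -13)
-u(3*(-5)) = -1*(-13) = 13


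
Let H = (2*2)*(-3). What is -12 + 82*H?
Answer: -996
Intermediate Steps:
H = -12 (H = 4*(-3) = -12)
-12 + 82*H = -12 + 82*(-12) = -12 - 984 = -996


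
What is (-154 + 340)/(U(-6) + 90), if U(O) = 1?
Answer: 186/91 ≈ 2.0440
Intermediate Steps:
(-154 + 340)/(U(-6) + 90) = (-154 + 340)/(1 + 90) = 186/91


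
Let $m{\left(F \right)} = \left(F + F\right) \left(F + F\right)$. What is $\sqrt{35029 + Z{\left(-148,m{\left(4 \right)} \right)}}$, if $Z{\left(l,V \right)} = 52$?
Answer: $\sqrt{35081} \approx 187.3$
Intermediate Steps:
$m{\left(F \right)} = 4 F^{2}$ ($m{\left(F \right)} = 2 F 2 F = 4 F^{2}$)
$\sqrt{35029 + Z{\left(-148,m{\left(4 \right)} \right)}} = \sqrt{35029 + 52} = \sqrt{35081}$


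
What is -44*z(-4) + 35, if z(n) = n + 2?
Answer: 123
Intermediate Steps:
z(n) = 2 + n
-44*z(-4) + 35 = -44*(2 - 4) + 35 = -44*(-2) + 35 = 88 + 35 = 123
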